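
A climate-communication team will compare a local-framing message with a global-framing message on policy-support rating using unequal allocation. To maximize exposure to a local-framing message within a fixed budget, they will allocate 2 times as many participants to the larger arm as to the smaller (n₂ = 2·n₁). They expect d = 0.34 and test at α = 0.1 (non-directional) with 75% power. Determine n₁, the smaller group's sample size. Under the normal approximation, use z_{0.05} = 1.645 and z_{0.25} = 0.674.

n₁ = 70

With allocation ratio k = n₂/n₁ = 2, Var(x̄₁−x̄₂) = σ²(1/n₁ + 1/(k·n₁)) = σ²·(k+1)/(k·n₁).
So n₁ = (1 + 1/k)·((z_{α/2} + z_β)/d)² = 1.500 × (2.319/0.34)².
n₁ = 1.500 × 46.52 = 69.8.
Round up: n₁ = 70, giving n₂ = 2 × 70 = 140.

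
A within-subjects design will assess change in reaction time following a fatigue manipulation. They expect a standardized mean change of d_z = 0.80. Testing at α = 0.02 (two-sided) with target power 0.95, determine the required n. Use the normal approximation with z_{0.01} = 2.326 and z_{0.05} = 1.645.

For a paired (one-sample on differences) test: n = ((z_{α/2} + z_β) / d)².
z_{α/2} + z_β = 2.326 + 1.645 = 3.971.
n = (3.971 / 0.80)² = 4.964² = 24.64.
Round up.

n = 25 pairs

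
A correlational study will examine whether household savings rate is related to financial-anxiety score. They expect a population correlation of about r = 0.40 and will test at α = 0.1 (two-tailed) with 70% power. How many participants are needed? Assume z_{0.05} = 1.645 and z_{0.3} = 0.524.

Fisher's z: C = ½·ln((1+r)/(1−r)) = ½·ln(2.3333) = 0.4236.
n = ((z_{α/2} + z_β)/C)² + 3.
(1.645 + 0.524) / 0.4236 = 2.169 / 0.4236 = 5.120.
n = 5.120² + 3 = 26.22 + 3 = 29.2.
Round up.

n = 30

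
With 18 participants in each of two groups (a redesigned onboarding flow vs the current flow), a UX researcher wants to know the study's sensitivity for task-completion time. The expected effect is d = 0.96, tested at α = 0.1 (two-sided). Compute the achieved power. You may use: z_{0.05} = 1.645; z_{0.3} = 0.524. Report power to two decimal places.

power ≈ 0.89

For two equal groups, power = Φ(d·√(n/2) − z_{α/2}).
d·√(n/2) = 0.96 × √(18/2) = 0.96 × 3.000 = 2.880.
z_β = 2.880 − 1.645 = 1.235.
Power = Φ(1.235) = 0.892.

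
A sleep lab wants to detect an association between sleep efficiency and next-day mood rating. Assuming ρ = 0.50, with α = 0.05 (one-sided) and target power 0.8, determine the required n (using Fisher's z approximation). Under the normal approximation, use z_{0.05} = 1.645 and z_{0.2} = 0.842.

n = 24

Fisher's z: C = ½·ln((1+r)/(1−r)) = ½·ln(3.0000) = 0.5493.
n = ((z_{α} + z_β)/C)² + 3.
(1.645 + 0.842) / 0.5493 = 2.487 / 0.5493 = 4.528.
n = 4.528² + 3 = 20.50 + 3 = 23.5.
Round up.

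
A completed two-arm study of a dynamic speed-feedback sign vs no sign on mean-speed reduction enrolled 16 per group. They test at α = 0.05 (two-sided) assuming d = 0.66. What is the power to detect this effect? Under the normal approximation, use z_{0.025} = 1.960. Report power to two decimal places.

For two equal groups, power = Φ(d·√(n/2) − z_{α/2}).
d·√(n/2) = 0.66 × √(16/2) = 0.66 × 2.828 = 1.867.
z_β = 1.867 − 1.960 = -0.093.
Power = Φ(-0.093) = 0.463.

power ≈ 0.46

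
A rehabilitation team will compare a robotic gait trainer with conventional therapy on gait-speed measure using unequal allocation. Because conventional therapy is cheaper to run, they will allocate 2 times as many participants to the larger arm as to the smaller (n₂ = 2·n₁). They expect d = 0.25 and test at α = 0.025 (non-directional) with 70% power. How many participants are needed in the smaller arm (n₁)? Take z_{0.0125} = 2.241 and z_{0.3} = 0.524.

With allocation ratio k = n₂/n₁ = 2, Var(x̄₁−x̄₂) = σ²(1/n₁ + 1/(k·n₁)) = σ²·(k+1)/(k·n₁).
So n₁ = (1 + 1/k)·((z_{α/2} + z_β)/d)² = 1.500 × (2.765/0.25)².
n₁ = 1.500 × 122.32 = 183.5.
Round up: n₁ = 184, giving n₂ = 2 × 184 = 368.

n₁ = 184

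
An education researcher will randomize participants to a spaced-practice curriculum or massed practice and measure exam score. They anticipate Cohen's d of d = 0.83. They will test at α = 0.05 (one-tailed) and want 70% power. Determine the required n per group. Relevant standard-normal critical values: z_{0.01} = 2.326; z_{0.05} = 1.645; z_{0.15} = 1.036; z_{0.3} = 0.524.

For two independent groups with equal n: n = 2·((z_{α} + z_β) / d)².
z_{α} + z_β = 1.645 + 0.524 = 2.169.
n = 2 × (2.169 / 0.83)² = 2 × 2.613² = 2 × 6.83 = 13.7.
Round up to the next whole participant.

n = 14 per group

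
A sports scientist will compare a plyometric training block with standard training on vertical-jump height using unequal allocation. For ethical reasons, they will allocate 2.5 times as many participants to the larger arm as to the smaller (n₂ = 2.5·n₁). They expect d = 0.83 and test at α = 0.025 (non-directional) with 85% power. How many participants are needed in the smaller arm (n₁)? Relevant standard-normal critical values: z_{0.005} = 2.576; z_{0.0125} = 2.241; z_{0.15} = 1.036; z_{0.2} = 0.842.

n₁ = 22

With allocation ratio k = n₂/n₁ = 2.5, Var(x̄₁−x̄₂) = σ²(1/n₁ + 1/(k·n₁)) = σ²·(k+1)/(k·n₁).
So n₁ = (1 + 1/k)·((z_{α/2} + z_β)/d)² = 1.400 × (3.277/0.83)².
n₁ = 1.400 × 15.59 = 21.8.
Round up: n₁ = 22, giving n₂ = 2.5 × 22 = 55.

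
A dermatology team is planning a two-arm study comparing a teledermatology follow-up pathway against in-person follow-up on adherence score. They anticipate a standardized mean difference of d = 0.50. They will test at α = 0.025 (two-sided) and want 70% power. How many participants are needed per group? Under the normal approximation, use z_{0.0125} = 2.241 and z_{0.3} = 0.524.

For two independent groups with equal n: n = 2·((z_{α/2} + z_β) / d)².
z_{α/2} + z_β = 2.241 + 0.524 = 2.765.
n = 2 × (2.765 / 0.50)² = 2 × 5.530² = 2 × 30.58 = 61.2.
Round up to the next whole participant.

n = 62 per group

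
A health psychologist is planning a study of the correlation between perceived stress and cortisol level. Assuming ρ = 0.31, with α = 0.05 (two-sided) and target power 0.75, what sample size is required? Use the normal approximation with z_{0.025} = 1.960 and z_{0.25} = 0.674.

Fisher's z: C = ½·ln((1+r)/(1−r)) = ½·ln(1.8986) = 0.3205.
n = ((z_{α/2} + z_β)/C)² + 3.
(1.960 + 0.674) / 0.3205 = 2.634 / 0.3205 = 8.218.
n = 8.218² + 3 = 67.54 + 3 = 70.5.
Round up.

n = 71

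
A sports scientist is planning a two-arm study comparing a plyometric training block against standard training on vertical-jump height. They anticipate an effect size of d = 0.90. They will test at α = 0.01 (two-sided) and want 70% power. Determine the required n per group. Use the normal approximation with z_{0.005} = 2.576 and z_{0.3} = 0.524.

For two independent groups with equal n: n = 2·((z_{α/2} + z_β) / d)².
z_{α/2} + z_β = 2.576 + 0.524 = 3.100.
n = 2 × (3.100 / 0.90)² = 2 × 3.444² = 2 × 11.86 = 23.7.
Round up to the next whole participant.

n = 24 per group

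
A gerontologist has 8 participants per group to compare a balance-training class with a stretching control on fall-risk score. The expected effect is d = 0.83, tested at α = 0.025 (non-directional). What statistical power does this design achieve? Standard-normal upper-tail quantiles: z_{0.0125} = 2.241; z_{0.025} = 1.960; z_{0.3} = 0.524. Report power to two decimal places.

For two equal groups, power = Φ(d·√(n/2) − z_{α/2}).
d·√(n/2) = 0.83 × √(8/2) = 0.83 × 2.000 = 1.660.
z_β = 1.660 − 2.241 = -0.581.
Power = Φ(-0.581) = 0.281.

power ≈ 0.28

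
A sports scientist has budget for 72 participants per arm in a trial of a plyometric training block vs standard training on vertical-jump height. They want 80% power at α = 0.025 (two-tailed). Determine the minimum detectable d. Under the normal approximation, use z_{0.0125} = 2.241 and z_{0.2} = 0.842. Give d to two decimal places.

d_min ≈ 0.51

For two independent groups of n = 72 each: d_min = (z_{α/2} + z_β)·√(2/n).
z-sum = 2.241 + 0.842 = 3.083.
d_min = 3.083 × √(2/72) = 3.083 × 0.1667 = 0.514.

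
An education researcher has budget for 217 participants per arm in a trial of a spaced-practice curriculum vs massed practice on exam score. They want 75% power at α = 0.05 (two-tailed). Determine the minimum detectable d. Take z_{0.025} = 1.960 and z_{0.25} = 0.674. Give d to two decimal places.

For two independent groups of n = 217 each: d_min = (z_{α/2} + z_β)·√(2/n).
z-sum = 1.960 + 0.674 = 2.634.
d_min = 2.634 × √(2/217) = 2.634 × 0.0960 = 0.253.

d_min ≈ 0.25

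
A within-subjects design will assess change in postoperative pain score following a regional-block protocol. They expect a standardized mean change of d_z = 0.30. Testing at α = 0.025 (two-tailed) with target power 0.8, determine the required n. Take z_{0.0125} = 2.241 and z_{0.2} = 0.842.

For a paired (one-sample on differences) test: n = ((z_{α/2} + z_β) / d)².
z_{α/2} + z_β = 2.241 + 0.842 = 3.083.
n = (3.083 / 0.30)² = 10.277² = 105.61.
Round up.

n = 106 pairs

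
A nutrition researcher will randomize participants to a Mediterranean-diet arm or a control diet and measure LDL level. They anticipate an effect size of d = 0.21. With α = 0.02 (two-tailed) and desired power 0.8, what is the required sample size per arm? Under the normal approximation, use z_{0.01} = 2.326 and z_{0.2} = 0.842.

For two independent groups with equal n: n = 2·((z_{α/2} + z_β) / d)².
z_{α/2} + z_β = 2.326 + 0.842 = 3.168.
n = 2 × (3.168 / 0.21)² = 2 × 15.086² = 2 × 227.58 = 455.2.
Round up to the next whole participant.

n = 456 per group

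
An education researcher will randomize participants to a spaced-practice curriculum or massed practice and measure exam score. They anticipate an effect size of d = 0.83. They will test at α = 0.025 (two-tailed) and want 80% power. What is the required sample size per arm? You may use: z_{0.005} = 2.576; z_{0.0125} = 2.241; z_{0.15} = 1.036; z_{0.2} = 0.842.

For two independent groups with equal n: n = 2·((z_{α/2} + z_β) / d)².
z_{α/2} + z_β = 2.241 + 0.842 = 3.083.
n = 2 × (3.083 / 0.83)² = 2 × 3.714² = 2 × 13.80 = 27.6.
Round up to the next whole participant.

n = 28 per group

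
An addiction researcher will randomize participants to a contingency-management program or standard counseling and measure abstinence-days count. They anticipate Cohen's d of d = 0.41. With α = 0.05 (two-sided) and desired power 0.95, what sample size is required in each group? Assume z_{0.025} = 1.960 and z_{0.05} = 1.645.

For two independent groups with equal n: n = 2·((z_{α/2} + z_β) / d)².
z_{α/2} + z_β = 1.960 + 1.645 = 3.605.
n = 2 × (3.605 / 0.41)² = 2 × 8.793² = 2 × 77.31 = 154.6.
Round up to the next whole participant.

n = 155 per group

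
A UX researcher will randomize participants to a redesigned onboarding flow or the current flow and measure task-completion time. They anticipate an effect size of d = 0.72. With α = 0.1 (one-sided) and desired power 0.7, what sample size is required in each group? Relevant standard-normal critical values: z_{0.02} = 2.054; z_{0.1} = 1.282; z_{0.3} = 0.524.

n = 13 per group

For two independent groups with equal n: n = 2·((z_{α} + z_β) / d)².
z_{α} + z_β = 1.282 + 0.524 = 1.806.
n = 2 × (1.806 / 0.72)² = 2 × 2.508² = 2 × 6.29 = 12.6.
Round up to the next whole participant.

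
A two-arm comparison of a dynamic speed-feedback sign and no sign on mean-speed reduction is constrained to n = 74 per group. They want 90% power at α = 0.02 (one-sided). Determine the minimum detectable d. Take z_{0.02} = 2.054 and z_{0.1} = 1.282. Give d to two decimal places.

d_min ≈ 0.55

For two independent groups of n = 74 each: d_min = (z_{α} + z_β)·√(2/n).
z-sum = 2.054 + 1.282 = 3.336.
d_min = 3.336 × √(2/74) = 3.336 × 0.1644 = 0.548.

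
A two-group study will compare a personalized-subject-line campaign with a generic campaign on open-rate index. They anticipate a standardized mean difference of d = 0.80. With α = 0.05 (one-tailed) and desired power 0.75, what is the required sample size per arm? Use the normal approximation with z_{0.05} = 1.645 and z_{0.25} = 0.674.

For two independent groups with equal n: n = 2·((z_{α} + z_β) / d)².
z_{α} + z_β = 1.645 + 0.674 = 2.319.
n = 2 × (2.319 / 0.80)² = 2 × 2.899² = 2 × 8.40 = 16.8.
Round up to the next whole participant.

n = 17 per group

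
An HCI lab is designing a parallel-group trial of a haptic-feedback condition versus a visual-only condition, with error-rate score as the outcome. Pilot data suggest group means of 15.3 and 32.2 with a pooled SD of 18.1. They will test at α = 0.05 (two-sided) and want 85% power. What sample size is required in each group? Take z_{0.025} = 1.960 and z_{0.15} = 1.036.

n = 21 per group

Cohen's d = |M₁ − M₂| / SD_pooled = |15.3 − 32.2| / 18.1 = 16.9 / 18.1 = 0.934.
For two independent groups with equal n: n = 2·((z_{α/2} + z_β) / d)².
z_{α/2} + z_β = 1.960 + 1.036 = 2.996.
n = 2 × (2.996 / 0.934)² = 2 × 3.208² = 2 × 10.29 = 20.6.
Round up to the next whole participant.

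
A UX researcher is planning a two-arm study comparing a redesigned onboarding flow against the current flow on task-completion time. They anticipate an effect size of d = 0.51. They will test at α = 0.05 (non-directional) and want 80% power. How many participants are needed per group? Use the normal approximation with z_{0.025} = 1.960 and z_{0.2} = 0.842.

For two independent groups with equal n: n = 2·((z_{α/2} + z_β) / d)².
z_{α/2} + z_β = 1.960 + 0.842 = 2.802.
n = 2 × (2.802 / 0.51)² = 2 × 5.494² = 2 × 30.19 = 60.4.
Round up to the next whole participant.

n = 61 per group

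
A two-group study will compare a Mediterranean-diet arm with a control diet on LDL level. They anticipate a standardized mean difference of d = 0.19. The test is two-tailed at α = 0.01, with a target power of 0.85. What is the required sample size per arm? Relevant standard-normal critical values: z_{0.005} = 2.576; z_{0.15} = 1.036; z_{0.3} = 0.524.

n = 723 per group

For two independent groups with equal n: n = 2·((z_{α/2} + z_β) / d)².
z_{α/2} + z_β = 2.576 + 1.036 = 3.612.
n = 2 × (3.612 / 0.19)² = 2 × 19.011² = 2 × 361.40 = 722.8.
Round up to the next whole participant.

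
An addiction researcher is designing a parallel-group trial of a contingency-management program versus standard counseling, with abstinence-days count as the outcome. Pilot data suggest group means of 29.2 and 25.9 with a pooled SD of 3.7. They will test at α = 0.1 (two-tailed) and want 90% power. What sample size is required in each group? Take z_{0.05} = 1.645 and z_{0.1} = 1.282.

Cohen's d = |M₁ − M₂| / SD_pooled = |29.2 − 25.9| / 3.7 = 3.3 / 3.7 = 0.892.
For two independent groups with equal n: n = 2·((z_{α/2} + z_β) / d)².
z_{α/2} + z_β = 1.645 + 1.282 = 2.927.
n = 2 × (2.927 / 0.892)² = 2 × 3.281² = 2 × 10.77 = 21.5.
Round up to the next whole participant.

n = 22 per group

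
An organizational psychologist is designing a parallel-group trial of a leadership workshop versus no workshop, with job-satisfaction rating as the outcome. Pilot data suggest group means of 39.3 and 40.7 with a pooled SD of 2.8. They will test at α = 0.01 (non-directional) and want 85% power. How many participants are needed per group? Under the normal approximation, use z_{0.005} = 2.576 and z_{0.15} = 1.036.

n = 105 per group

Cohen's d = |M₁ − M₂| / SD_pooled = |39.3 − 40.7| / 2.8 = 1.4 / 2.8 = 0.500.
For two independent groups with equal n: n = 2·((z_{α/2} + z_β) / d)².
z_{α/2} + z_β = 2.576 + 1.036 = 3.612.
n = 2 × (3.612 / 0.500)² = 2 × 7.224² = 2 × 52.19 = 104.4.
Round up to the next whole participant.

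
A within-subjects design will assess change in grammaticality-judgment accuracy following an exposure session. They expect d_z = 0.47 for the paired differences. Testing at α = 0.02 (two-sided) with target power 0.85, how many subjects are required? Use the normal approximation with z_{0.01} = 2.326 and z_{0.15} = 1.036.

For a paired (one-sample on differences) test: n = ((z_{α/2} + z_β) / d)².
z_{α/2} + z_β = 2.326 + 1.036 = 3.362.
n = (3.362 / 0.47)² = 7.153² = 51.17.
Round up.

n = 52 pairs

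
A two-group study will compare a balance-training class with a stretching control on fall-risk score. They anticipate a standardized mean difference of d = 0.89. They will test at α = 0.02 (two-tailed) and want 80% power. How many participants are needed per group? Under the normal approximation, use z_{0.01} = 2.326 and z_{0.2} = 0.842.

n = 26 per group

For two independent groups with equal n: n = 2·((z_{α/2} + z_β) / d)².
z_{α/2} + z_β = 2.326 + 0.842 = 3.168.
n = 2 × (3.168 / 0.89)² = 2 × 3.560² = 2 × 12.67 = 25.3.
Round up to the next whole participant.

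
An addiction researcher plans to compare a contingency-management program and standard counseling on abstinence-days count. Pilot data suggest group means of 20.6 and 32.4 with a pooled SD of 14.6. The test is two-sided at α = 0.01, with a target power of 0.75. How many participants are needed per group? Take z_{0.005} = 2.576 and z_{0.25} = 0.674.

n = 33 per group

Cohen's d = |M₁ − M₂| / SD_pooled = |20.6 − 32.4| / 14.6 = 11.8 / 14.6 = 0.808.
For two independent groups with equal n: n = 2·((z_{α/2} + z_β) / d)².
z_{α/2} + z_β = 2.576 + 0.674 = 3.250.
n = 2 × (3.250 / 0.808)² = 2 × 4.022² = 2 × 16.18 = 32.4.
Round up to the next whole participant.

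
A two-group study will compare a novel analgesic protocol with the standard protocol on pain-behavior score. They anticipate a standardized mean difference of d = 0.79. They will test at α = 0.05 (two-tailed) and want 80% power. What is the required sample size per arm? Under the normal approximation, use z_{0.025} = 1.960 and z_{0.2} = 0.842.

For two independent groups with equal n: n = 2·((z_{α/2} + z_β) / d)².
z_{α/2} + z_β = 1.960 + 0.842 = 2.802.
n = 2 × (2.802 / 0.79)² = 2 × 3.547² = 2 × 12.58 = 25.2.
Round up to the next whole participant.

n = 26 per group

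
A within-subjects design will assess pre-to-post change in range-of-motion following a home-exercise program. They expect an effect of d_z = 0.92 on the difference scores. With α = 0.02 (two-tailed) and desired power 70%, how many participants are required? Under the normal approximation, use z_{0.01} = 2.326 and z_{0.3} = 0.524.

For a paired (one-sample on differences) test: n = ((z_{α/2} + z_β) / d)².
z_{α/2} + z_β = 2.326 + 0.524 = 2.850.
n = (2.850 / 0.92)² = 3.098² = 9.60.
Round up.

n = 10 pairs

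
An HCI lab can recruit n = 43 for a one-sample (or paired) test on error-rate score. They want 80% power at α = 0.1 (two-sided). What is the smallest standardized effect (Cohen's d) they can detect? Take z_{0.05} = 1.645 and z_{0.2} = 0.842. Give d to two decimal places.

d_min ≈ 0.38

For a single sample (or paired design) of n = 43: d_min = (z_{α/2} + z_β)/√n.
z-sum = 1.645 + 0.842 = 2.487.
d_min = 2.487 / √43 = 2.487 / 6.557 = 0.379.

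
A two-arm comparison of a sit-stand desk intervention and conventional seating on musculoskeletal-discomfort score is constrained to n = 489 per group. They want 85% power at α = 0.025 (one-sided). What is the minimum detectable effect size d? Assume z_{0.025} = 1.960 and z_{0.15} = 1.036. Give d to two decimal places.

For two independent groups of n = 489 each: d_min = (z_{α} + z_β)·√(2/n).
z-sum = 1.960 + 1.036 = 2.996.
d_min = 2.996 × √(2/489) = 2.996 × 0.0640 = 0.192.

d_min ≈ 0.19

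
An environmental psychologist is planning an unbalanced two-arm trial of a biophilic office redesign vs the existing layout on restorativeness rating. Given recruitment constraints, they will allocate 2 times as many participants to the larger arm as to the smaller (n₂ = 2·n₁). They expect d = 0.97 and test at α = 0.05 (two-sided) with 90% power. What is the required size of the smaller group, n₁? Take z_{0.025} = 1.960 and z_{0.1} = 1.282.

n₁ = 17

With allocation ratio k = n₂/n₁ = 2, Var(x̄₁−x̄₂) = σ²(1/n₁ + 1/(k·n₁)) = σ²·(k+1)/(k·n₁).
So n₁ = (1 + 1/k)·((z_{α/2} + z_β)/d)² = 1.500 × (3.242/0.97)².
n₁ = 1.500 × 11.17 = 16.8.
Round up: n₁ = 17, giving n₂ = 2 × 17 = 34.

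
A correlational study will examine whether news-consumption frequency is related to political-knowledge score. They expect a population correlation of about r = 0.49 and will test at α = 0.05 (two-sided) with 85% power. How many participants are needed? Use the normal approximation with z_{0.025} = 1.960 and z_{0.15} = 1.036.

Fisher's z: C = ½·ln((1+r)/(1−r)) = ½·ln(2.9216) = 0.5361.
n = ((z_{α/2} + z_β)/C)² + 3.
(1.960 + 1.036) / 0.5361 = 2.996 / 0.5361 = 5.589.
n = 5.589² + 3 = 31.23 + 3 = 34.2.
Round up.

n = 35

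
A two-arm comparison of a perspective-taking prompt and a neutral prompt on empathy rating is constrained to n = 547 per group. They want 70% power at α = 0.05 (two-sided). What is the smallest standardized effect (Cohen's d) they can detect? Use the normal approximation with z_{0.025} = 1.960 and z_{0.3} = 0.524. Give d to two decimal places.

For two independent groups of n = 547 each: d_min = (z_{α/2} + z_β)·√(2/n).
z-sum = 1.960 + 0.524 = 2.484.
d_min = 2.484 × √(2/547) = 2.484 × 0.0605 = 0.150.

d_min ≈ 0.15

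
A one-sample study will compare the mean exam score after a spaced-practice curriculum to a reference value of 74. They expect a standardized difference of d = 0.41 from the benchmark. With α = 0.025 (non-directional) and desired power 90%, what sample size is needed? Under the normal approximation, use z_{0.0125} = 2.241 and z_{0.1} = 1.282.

For a one-sample test: n = ((z_{α/2} + z_β) / d)².
z_{α/2} + z_β = 2.241 + 1.282 = 3.523.
n = (3.523 / 0.41)² = 8.593² = 73.83.
Round up.

n = 74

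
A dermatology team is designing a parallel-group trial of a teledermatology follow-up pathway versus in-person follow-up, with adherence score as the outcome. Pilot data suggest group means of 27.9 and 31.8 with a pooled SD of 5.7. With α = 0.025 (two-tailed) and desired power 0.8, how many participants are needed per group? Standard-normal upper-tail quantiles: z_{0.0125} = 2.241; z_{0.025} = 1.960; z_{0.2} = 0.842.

n = 41 per group

Cohen's d = |M₁ − M₂| / SD_pooled = |27.9 − 31.8| / 5.7 = 3.9 / 5.7 = 0.684.
For two independent groups with equal n: n = 2·((z_{α/2} + z_β) / d)².
z_{α/2} + z_β = 2.241 + 0.842 = 3.083.
n = 2 × (3.083 / 0.684)² = 2 × 4.507² = 2 × 20.32 = 40.6.
Round up to the next whole participant.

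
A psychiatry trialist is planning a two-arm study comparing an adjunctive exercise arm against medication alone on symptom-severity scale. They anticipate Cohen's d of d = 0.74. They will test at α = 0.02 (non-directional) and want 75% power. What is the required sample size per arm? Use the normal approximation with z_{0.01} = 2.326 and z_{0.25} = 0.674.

n = 33 per group

For two independent groups with equal n: n = 2·((z_{α/2} + z_β) / d)².
z_{α/2} + z_β = 2.326 + 0.674 = 3.000.
n = 2 × (3.000 / 0.74)² = 2 × 4.054² = 2 × 16.44 = 32.9.
Round up to the next whole participant.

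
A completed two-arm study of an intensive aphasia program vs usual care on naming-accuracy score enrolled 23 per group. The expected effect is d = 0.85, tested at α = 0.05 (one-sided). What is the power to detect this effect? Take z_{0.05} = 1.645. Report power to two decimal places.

power ≈ 0.89

For two equal groups, power = Φ(d·√(n/2) − z_{α}).
d·√(n/2) = 0.85 × √(23/2) = 0.85 × 3.391 = 2.882.
z_β = 2.882 − 1.645 = 1.237.
Power = Φ(1.237) = 0.892.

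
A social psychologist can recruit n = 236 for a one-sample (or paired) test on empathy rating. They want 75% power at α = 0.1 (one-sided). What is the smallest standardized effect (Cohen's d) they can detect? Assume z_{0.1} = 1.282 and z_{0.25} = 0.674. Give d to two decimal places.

d_min ≈ 0.13

For a single sample (or paired design) of n = 236: d_min = (z_{α} + z_β)/√n.
z-sum = 1.282 + 0.674 = 1.956.
d_min = 1.956 / √236 = 1.956 / 15.362 = 0.127.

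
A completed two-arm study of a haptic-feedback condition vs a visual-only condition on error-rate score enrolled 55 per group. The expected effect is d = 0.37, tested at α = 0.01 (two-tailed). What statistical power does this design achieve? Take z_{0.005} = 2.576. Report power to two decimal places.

power ≈ 0.26

For two equal groups, power = Φ(d·√(n/2) − z_{α/2}).
d·√(n/2) = 0.37 × √(55/2) = 0.37 × 5.244 = 1.940.
z_β = 1.940 − 2.576 = -0.636.
Power = Φ(-0.636) = 0.262.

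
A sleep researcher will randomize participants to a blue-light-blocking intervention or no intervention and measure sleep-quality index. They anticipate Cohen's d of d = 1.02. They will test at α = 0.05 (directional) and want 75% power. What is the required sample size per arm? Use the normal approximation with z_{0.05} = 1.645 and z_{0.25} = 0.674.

For two independent groups with equal n: n = 2·((z_{α} + z_β) / d)².
z_{α} + z_β = 1.645 + 0.674 = 2.319.
n = 2 × (2.319 / 1.02)² = 2 × 2.274² = 2 × 5.17 = 10.3.
Round up to the next whole participant.

n = 11 per group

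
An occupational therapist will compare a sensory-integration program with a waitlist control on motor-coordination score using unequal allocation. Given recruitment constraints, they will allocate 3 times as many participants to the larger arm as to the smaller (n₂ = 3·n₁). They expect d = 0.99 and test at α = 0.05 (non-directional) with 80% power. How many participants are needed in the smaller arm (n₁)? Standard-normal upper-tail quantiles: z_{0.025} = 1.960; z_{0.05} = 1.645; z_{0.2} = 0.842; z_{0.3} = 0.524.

n₁ = 11

With allocation ratio k = n₂/n₁ = 3, Var(x̄₁−x̄₂) = σ²(1/n₁ + 1/(k·n₁)) = σ²·(k+1)/(k·n₁).
So n₁ = (1 + 1/k)·((z_{α/2} + z_β)/d)² = 1.333 × (2.802/0.99)².
n₁ = 1.333 × 8.01 = 10.7.
Round up: n₁ = 11, giving n₂ = 3 × 11 = 33.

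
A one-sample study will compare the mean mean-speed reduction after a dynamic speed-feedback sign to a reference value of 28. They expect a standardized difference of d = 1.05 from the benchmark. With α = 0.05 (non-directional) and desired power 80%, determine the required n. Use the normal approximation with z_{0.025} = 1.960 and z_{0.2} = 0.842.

n = 8

For a one-sample test: n = ((z_{α/2} + z_β) / d)².
z_{α/2} + z_β = 1.960 + 0.842 = 2.802.
n = (2.802 / 1.05)² = 2.669² = 7.12.
Round up.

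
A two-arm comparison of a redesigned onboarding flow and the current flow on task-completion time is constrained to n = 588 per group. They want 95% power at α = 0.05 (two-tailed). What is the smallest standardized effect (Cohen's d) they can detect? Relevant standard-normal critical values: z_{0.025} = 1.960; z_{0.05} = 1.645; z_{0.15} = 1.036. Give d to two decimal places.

For two independent groups of n = 588 each: d_min = (z_{α/2} + z_β)·√(2/n).
z-sum = 1.960 + 1.645 = 3.605.
d_min = 3.605 × √(2/588) = 3.605 × 0.0583 = 0.210.

d_min ≈ 0.21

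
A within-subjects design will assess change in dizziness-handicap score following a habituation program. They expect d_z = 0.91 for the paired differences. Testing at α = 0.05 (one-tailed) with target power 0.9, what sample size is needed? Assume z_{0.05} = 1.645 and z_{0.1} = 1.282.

n = 11 pairs

For a paired (one-sample on differences) test: n = ((z_{α} + z_β) / d)².
z_{α} + z_β = 1.645 + 1.282 = 2.927.
n = (2.927 / 0.91)² = 3.216² = 10.35.
Round up.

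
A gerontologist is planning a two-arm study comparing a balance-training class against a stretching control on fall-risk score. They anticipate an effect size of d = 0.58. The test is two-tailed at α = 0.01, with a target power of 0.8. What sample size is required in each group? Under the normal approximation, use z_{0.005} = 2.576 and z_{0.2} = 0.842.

For two independent groups with equal n: n = 2·((z_{α/2} + z_β) / d)².
z_{α/2} + z_β = 2.576 + 0.842 = 3.418.
n = 2 × (3.418 / 0.58)² = 2 × 5.893² = 2 × 34.73 = 69.5.
Round up to the next whole participant.

n = 70 per group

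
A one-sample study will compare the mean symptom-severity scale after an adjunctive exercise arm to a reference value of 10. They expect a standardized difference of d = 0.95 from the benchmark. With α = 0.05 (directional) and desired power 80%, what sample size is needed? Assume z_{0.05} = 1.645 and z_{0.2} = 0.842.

n = 7

For a one-sample test: n = ((z_{α} + z_β) / d)².
z_{α} + z_β = 1.645 + 0.842 = 2.487.
n = (2.487 / 0.95)² = 2.618² = 6.85.
Round up.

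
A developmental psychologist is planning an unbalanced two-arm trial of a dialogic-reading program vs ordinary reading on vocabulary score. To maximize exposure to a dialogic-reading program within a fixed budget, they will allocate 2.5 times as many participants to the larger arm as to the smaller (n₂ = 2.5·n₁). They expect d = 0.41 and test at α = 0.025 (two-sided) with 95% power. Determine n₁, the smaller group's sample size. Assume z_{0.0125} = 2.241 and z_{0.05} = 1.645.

n₁ = 126

With allocation ratio k = n₂/n₁ = 2.5, Var(x̄₁−x̄₂) = σ²(1/n₁ + 1/(k·n₁)) = σ²·(k+1)/(k·n₁).
So n₁ = (1 + 1/k)·((z_{α/2} + z_β)/d)² = 1.400 × (3.886/0.41)².
n₁ = 1.400 × 89.83 = 125.8.
Round up: n₁ = 126, giving n₂ = 2.5 × 126 = 315.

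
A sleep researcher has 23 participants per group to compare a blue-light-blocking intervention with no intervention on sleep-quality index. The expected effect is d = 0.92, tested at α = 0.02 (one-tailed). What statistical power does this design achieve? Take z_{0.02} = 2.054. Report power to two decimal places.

For two equal groups, power = Φ(d·√(n/2) − z_{α}).
d·√(n/2) = 0.92 × √(23/2) = 0.92 × 3.391 = 3.120.
z_β = 3.120 − 2.054 = 1.066.
Power = Φ(1.066) = 0.857.

power ≈ 0.86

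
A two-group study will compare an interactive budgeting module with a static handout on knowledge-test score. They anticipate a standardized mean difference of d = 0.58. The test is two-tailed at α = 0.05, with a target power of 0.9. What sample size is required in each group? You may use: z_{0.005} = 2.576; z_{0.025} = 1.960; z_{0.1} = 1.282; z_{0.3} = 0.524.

n = 63 per group

For two independent groups with equal n: n = 2·((z_{α/2} + z_β) / d)².
z_{α/2} + z_β = 1.960 + 1.282 = 3.242.
n = 2 × (3.242 / 0.58)² = 2 × 5.590² = 2 × 31.24 = 62.5.
Round up to the next whole participant.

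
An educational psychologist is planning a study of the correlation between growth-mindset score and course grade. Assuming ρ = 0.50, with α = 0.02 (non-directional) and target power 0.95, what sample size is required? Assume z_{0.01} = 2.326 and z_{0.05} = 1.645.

Fisher's z: C = ½·ln((1+r)/(1−r)) = ½·ln(3.0000) = 0.5493.
n = ((z_{α/2} + z_β)/C)² + 3.
(2.326 + 1.645) / 0.5493 = 3.971 / 0.5493 = 7.229.
n = 7.229² + 3 = 52.26 + 3 = 55.3.
Round up.

n = 56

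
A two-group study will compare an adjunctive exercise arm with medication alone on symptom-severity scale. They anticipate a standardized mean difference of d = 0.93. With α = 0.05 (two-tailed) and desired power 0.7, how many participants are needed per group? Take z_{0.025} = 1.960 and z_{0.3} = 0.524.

For two independent groups with equal n: n = 2·((z_{α/2} + z_β) / d)².
z_{α/2} + z_β = 1.960 + 0.524 = 2.484.
n = 2 × (2.484 / 0.93)² = 2 × 2.671² = 2 × 7.13 = 14.3.
Round up to the next whole participant.

n = 15 per group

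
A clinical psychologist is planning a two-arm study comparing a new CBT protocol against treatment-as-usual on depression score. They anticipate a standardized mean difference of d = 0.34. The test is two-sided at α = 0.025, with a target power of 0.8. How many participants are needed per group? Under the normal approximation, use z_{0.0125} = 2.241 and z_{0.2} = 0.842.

n = 165 per group

For two independent groups with equal n: n = 2·((z_{α/2} + z_β) / d)².
z_{α/2} + z_β = 2.241 + 0.842 = 3.083.
n = 2 × (3.083 / 0.34)² = 2 × 9.068² = 2 × 82.22 = 164.4.
Round up to the next whole participant.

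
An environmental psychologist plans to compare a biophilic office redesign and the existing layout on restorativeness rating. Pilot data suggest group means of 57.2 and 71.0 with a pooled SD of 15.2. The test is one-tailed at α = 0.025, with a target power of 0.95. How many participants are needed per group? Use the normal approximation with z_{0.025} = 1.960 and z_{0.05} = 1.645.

Cohen's d = |M₁ − M₂| / SD_pooled = |57.2 − 71.0| / 15.2 = 13.8 / 15.2 = 0.908.
For two independent groups with equal n: n = 2·((z_{α} + z_β) / d)².
z_{α} + z_β = 1.960 + 1.645 = 3.605.
n = 2 × (3.605 / 0.908)² = 2 × 3.970² = 2 × 15.76 = 31.5.
Round up to the next whole participant.

n = 32 per group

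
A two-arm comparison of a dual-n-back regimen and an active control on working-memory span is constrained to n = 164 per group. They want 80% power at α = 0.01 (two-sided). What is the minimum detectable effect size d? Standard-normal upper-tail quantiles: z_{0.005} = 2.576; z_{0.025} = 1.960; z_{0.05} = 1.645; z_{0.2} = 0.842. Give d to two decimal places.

For two independent groups of n = 164 each: d_min = (z_{α/2} + z_β)·√(2/n).
z-sum = 2.576 + 0.842 = 3.418.
d_min = 3.418 × √(2/164) = 3.418 × 0.1104 = 0.377.

d_min ≈ 0.38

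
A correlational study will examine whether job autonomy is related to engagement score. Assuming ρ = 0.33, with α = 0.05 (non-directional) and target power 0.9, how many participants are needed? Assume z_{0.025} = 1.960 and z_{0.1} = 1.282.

Fisher's z: C = ½·ln((1+r)/(1−r)) = ½·ln(1.9851) = 0.3428.
n = ((z_{α/2} + z_β)/C)² + 3.
(1.960 + 1.282) / 0.3428 = 3.242 / 0.3428 = 9.457.
n = 9.457² + 3 = 89.44 + 3 = 92.4.
Round up.

n = 93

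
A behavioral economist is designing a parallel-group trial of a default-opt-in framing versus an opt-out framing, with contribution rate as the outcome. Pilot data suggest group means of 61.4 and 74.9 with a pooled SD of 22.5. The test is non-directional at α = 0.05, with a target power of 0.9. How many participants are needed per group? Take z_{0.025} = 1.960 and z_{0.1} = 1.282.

Cohen's d = |M₁ − M₂| / SD_pooled = |61.4 − 74.9| / 22.5 = 13.5 / 22.5 = 0.600.
For two independent groups with equal n: n = 2·((z_{α/2} + z_β) / d)².
z_{α/2} + z_β = 1.960 + 1.282 = 3.242.
n = 2 × (3.242 / 0.600)² = 2 × 5.403² = 2 × 29.20 = 58.4.
Round up to the next whole participant.

n = 59 per group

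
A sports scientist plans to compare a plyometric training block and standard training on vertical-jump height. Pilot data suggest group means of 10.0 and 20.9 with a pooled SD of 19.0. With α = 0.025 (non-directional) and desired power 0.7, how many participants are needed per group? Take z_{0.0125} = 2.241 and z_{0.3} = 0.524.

n = 47 per group

Cohen's d = |M₁ − M₂| / SD_pooled = |10.0 − 20.9| / 19.0 = 10.9 / 19.0 = 0.574.
For two independent groups with equal n: n = 2·((z_{α/2} + z_β) / d)².
z_{α/2} + z_β = 2.241 + 0.524 = 2.765.
n = 2 × (2.765 / 0.574)² = 2 × 4.817² = 2 × 23.20 = 46.4.
Round up to the next whole participant.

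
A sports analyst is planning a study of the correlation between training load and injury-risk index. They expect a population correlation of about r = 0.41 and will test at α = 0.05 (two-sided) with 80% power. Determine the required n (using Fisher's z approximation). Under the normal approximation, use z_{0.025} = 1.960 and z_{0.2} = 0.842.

Fisher's z: C = ½·ln((1+r)/(1−r)) = ½·ln(2.3898) = 0.4356.
n = ((z_{α/2} + z_β)/C)² + 3.
(1.960 + 0.842) / 0.4356 = 2.802 / 0.4356 = 6.433.
n = 6.433² + 3 = 41.38 + 3 = 44.4.
Round up.

n = 45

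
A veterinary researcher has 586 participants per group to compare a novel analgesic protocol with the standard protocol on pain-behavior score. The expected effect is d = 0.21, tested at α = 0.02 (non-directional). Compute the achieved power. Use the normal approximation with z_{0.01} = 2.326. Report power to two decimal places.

For two equal groups, power = Φ(d·√(n/2) − z_{α/2}).
d·√(n/2) = 0.21 × √(586/2) = 0.21 × 17.117 = 3.595.
z_β = 3.595 − 2.326 = 1.269.
Power = Φ(1.269) = 0.898.

power ≈ 0.90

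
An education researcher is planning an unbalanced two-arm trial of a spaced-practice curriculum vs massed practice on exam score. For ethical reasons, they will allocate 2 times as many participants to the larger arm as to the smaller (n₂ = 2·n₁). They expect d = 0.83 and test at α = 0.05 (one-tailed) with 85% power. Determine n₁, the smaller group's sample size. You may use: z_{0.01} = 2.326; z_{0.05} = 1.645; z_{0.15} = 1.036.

n₁ = 16

With allocation ratio k = n₂/n₁ = 2, Var(x̄₁−x̄₂) = σ²(1/n₁ + 1/(k·n₁)) = σ²·(k+1)/(k·n₁).
So n₁ = (1 + 1/k)·((z_{α} + z_β)/d)² = 1.500 × (2.681/0.83)².
n₁ = 1.500 × 10.43 = 15.7.
Round up: n₁ = 16, giving n₂ = 2 × 16 = 32.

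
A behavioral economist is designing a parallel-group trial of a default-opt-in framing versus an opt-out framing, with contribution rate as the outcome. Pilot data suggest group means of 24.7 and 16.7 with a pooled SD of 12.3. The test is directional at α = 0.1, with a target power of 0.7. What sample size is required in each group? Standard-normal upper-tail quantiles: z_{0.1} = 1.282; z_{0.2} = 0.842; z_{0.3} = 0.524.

Cohen's d = |M₁ − M₂| / SD_pooled = |24.7 − 16.7| / 12.3 = 8.0 / 12.3 = 0.650.
For two independent groups with equal n: n = 2·((z_{α} + z_β) / d)².
z_{α} + z_β = 1.282 + 0.524 = 1.806.
n = 2 × (1.806 / 0.650)² = 2 × 2.778² = 2 × 7.72 = 15.4.
Round up to the next whole participant.

n = 16 per group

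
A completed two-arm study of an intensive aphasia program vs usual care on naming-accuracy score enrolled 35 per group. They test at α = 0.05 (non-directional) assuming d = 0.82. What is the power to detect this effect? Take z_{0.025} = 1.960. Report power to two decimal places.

power ≈ 0.93

For two equal groups, power = Φ(d·√(n/2) − z_{α/2}).
d·√(n/2) = 0.82 × √(35/2) = 0.82 × 4.183 = 3.430.
z_β = 3.430 − 1.960 = 1.470.
Power = Φ(1.470) = 0.929.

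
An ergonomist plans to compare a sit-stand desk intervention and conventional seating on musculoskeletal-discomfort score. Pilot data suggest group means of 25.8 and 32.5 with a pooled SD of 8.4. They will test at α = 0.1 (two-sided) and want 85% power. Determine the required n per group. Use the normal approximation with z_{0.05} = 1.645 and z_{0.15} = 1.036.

Cohen's d = |M₁ − M₂| / SD_pooled = |25.8 − 32.5| / 8.4 = 6.7 / 8.4 = 0.798.
For two independent groups with equal n: n = 2·((z_{α/2} + z_β) / d)².
z_{α/2} + z_β = 1.645 + 1.036 = 2.681.
n = 2 × (2.681 / 0.798)² = 2 × 3.360² = 2 × 11.29 = 22.6.
Round up to the next whole participant.

n = 23 per group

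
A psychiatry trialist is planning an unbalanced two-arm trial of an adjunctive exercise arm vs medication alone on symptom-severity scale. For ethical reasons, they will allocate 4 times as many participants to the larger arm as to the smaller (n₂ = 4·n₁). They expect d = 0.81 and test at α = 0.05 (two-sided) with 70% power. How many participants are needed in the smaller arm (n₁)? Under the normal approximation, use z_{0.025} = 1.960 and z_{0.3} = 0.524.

n₁ = 12

With allocation ratio k = n₂/n₁ = 4, Var(x̄₁−x̄₂) = σ²(1/n₁ + 1/(k·n₁)) = σ²·(k+1)/(k·n₁).
So n₁ = (1 + 1/k)·((z_{α/2} + z_β)/d)² = 1.250 × (2.484/0.81)².
n₁ = 1.250 × 9.40 = 11.8.
Round up: n₁ = 12, giving n₂ = 4 × 12 = 48.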